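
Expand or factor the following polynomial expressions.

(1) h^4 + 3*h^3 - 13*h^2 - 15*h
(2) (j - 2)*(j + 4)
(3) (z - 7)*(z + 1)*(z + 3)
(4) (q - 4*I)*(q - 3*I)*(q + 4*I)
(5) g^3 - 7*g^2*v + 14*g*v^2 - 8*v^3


(1) = h*(h - 3)*(h + 1)*(h + 5)
(2) = j^2 + 2*j - 8
(3) = z^3 - 3*z^2 - 25*z - 21
(4) = q^3 - 3*I*q^2 + 16*q - 48*I
(5) = (g - 4*v)*(g - 2*v)*(g - v)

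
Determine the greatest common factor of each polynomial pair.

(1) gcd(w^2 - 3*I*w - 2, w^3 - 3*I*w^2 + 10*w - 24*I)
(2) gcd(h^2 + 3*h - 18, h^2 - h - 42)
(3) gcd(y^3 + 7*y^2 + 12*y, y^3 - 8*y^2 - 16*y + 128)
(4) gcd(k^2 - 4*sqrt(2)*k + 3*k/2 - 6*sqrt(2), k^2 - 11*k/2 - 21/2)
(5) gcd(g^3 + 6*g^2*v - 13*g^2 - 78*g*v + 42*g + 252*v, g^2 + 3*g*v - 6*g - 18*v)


(1) = w - 2*I
(2) = h + 6
(3) = y + 4
(4) = k + 3/2
(5) = gcd((g - 7)*(g - 6)*(g + 6*v), (g - 6)*(g + 3*v)) = g - 6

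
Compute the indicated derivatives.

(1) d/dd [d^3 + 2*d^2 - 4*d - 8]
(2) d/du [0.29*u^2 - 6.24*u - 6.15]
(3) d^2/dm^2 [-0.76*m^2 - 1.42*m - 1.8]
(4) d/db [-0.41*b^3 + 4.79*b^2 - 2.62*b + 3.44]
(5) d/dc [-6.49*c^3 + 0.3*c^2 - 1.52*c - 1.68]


(1) = 3*d^2 + 4*d - 4
(2) = 0.58*u - 6.24
(3) = -1.52000000000000
(4) = -1.23*b^2 + 9.58*b - 2.62
(5) = -19.47*c^2 + 0.6*c - 1.52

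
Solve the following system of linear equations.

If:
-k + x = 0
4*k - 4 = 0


Then:
k = 1
x = 1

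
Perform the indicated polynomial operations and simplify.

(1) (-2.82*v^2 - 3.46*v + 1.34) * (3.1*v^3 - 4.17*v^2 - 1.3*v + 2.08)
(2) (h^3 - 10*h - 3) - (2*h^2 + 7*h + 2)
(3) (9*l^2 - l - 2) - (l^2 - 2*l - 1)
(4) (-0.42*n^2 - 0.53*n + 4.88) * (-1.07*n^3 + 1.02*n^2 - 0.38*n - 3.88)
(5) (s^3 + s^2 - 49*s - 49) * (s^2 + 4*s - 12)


(1) = -8.742*v^5 + 1.0334*v^4 + 22.2482*v^3 - 6.9554*v^2 - 8.9388*v + 2.7872
(2) = h^3 - 2*h^2 - 17*h - 5
(3) = 8*l^2 + l - 1
(4) = 0.4494*n^5 + 0.1387*n^4 - 5.6026*n^3 + 6.8086*n^2 + 0.202*n - 18.9344
(5) = s^5 + 5*s^4 - 57*s^3 - 257*s^2 + 392*s + 588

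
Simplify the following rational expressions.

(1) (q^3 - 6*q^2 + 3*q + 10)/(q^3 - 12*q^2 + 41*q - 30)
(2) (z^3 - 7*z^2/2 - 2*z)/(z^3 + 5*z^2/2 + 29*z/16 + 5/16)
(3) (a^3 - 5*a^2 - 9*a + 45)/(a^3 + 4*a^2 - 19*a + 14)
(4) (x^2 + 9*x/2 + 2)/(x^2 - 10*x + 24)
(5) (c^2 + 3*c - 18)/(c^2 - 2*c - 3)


(1) = (q^2 - q - 2)/(q^2 - 7*q + 6)
(2) = (16*z^3 - 56*z^2 - 32*z)/(16*z^3 + 40*z^2 + 29*z + 5)
(3) = (a^3 - 5*a^2 - 9*a + 45)/(a^3 + 4*a^2 - 19*a + 14)
(4) = (2*x^2 + 9*x + 4)/(2*x^2 - 20*x + 48)
(5) = (c + 6)/(c + 1)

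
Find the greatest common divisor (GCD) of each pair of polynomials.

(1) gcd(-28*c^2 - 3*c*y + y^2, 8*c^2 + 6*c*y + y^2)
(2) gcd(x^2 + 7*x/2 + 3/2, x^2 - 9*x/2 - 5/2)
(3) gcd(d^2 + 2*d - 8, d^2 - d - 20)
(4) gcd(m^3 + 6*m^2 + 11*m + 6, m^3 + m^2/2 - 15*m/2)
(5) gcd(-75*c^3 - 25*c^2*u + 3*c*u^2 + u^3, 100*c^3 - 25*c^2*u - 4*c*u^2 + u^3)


(1) = gcd((-7*c + y)*(4*c + y), (2*c + y)*(4*c + y)) = 4*c + y
(2) = gcd((x + 1/2)*(x + 3), (x - 5)*(x + 1/2)) = x + 1/2
(3) = d + 4
(4) = m + 3
(5) = gcd((-5*c + u)*(3*c + u)*(5*c + u), (-5*c + u)*(-4*c + u)*(5*c + u)) = -25*c^2 + u^2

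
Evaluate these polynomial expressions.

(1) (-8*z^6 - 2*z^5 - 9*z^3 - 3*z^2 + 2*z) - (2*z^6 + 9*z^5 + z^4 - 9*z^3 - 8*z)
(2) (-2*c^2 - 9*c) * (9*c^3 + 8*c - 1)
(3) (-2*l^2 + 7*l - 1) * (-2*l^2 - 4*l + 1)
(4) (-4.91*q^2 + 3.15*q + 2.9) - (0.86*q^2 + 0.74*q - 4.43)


(1) = -10*z^6 - 11*z^5 - z^4 - 3*z^2 + 10*z
(2) = -18*c^5 - 81*c^4 - 16*c^3 - 70*c^2 + 9*c
(3) = 4*l^4 - 6*l^3 - 28*l^2 + 11*l - 1
(4) = -5.77*q^2 + 2.41*q + 7.33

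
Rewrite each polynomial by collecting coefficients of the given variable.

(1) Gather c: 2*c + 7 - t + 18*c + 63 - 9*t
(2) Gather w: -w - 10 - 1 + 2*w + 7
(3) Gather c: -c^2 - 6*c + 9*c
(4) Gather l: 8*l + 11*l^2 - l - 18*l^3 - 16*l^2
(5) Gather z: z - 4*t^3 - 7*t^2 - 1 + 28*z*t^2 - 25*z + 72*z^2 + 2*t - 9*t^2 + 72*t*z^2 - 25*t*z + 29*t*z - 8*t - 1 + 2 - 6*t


(1) = 20*c - 10*t + 70
(2) = w - 4
(3) = -c^2 + 3*c
(4) = -18*l^3 - 5*l^2 + 7*l
(5) = -4*t^3 - 16*t^2 - 12*t + z^2*(72*t + 72) + z*(28*t^2 + 4*t - 24)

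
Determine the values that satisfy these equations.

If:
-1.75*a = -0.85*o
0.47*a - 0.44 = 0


Then:
a = 0.94
o = 1.93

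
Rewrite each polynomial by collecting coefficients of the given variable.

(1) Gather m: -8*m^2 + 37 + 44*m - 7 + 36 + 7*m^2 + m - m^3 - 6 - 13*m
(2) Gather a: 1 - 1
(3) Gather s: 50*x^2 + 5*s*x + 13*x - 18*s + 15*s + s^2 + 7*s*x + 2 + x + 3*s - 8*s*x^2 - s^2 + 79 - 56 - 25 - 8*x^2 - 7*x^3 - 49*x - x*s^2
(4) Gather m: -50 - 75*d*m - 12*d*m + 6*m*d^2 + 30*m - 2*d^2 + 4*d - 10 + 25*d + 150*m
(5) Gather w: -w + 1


(1) = -m^3 - m^2 + 32*m + 60
(2) = 0
(3) = -s^2*x + s*(-8*x^2 + 12*x) - 7*x^3 + 42*x^2 - 35*x
(4) = -2*d^2 + 29*d + m*(6*d^2 - 87*d + 180) - 60
(5) = 1 - w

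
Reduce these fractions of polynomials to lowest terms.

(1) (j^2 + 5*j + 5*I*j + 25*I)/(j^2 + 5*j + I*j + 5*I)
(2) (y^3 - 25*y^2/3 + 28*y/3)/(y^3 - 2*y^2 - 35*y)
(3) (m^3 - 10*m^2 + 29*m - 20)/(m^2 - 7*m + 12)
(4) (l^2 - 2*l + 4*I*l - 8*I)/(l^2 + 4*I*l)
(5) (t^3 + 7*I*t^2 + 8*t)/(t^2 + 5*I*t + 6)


(1) = (j + 5*I)/(j + I)
(2) = (3*y - 4)/(3*y + 15)
(3) = (m^2 - 6*m + 5)/(m - 3)
(4) = (l - 2)/l
(5) = (t^2 + 8*I*t)/(t + 6*I)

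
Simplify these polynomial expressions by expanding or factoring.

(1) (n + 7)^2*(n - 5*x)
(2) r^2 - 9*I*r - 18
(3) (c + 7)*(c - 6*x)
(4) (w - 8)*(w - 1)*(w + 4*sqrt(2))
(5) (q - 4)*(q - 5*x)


(1) = n^3 - 5*n^2*x + 14*n^2 - 70*n*x + 49*n - 245*x
(2) = (r - 6*I)*(r - 3*I)
(3) = c^2 - 6*c*x + 7*c - 42*x
(4) = w^3 - 9*w^2 + 4*sqrt(2)*w^2 - 36*sqrt(2)*w + 8*w + 32*sqrt(2)
(5) = q^2 - 5*q*x - 4*q + 20*x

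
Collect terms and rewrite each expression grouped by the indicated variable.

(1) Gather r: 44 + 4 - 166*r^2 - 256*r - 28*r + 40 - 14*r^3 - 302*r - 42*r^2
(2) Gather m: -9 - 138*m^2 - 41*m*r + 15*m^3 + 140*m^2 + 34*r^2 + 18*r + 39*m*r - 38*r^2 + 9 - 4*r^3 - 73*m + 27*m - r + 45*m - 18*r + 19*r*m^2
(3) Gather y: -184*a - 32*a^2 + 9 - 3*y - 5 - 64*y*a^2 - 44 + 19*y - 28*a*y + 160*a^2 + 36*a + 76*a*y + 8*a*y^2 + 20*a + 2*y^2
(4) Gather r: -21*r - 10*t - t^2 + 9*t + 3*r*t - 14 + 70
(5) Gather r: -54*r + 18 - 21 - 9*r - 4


(1) = -14*r^3 - 208*r^2 - 586*r + 88
(2) = 15*m^3 + m^2*(19*r + 2) + m*(-2*r - 1) - 4*r^3 - 4*r^2 - r
(3) = 128*a^2 - 128*a + y^2*(8*a + 2) + y*(-64*a^2 + 48*a + 16) - 40
(4) = r*(3*t - 21) - t^2 - t + 56
(5) = -63*r - 7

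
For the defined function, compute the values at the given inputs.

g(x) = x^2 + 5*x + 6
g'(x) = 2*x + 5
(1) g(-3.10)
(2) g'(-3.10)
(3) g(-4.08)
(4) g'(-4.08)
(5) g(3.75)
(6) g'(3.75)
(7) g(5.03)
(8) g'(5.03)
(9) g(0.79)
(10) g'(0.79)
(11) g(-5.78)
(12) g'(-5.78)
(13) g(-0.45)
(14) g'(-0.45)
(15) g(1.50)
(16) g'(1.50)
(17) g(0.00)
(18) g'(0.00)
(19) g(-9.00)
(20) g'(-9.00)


(1) = 0.11
(2) = -1.20
(3) = 2.25
(4) = -3.16
(5) = 38.81
(6) = 12.50
(7) = 56.45
(8) = 15.06
(9) = 10.57
(10) = 6.58
(11) = 10.51
(12) = -6.56
(13) = 3.95
(14) = 4.10
(15) = 15.75
(16) = 8.00
(17) = 6.00
(18) = 5.00
(19) = 42.00
(20) = -13.00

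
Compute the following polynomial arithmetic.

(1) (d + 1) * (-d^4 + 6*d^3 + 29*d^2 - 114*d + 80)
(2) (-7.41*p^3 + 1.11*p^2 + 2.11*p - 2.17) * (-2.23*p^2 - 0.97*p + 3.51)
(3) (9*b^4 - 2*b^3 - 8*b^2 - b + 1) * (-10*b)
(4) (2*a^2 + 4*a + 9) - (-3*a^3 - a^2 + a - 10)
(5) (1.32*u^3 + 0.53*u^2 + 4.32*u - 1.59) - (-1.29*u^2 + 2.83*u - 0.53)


(1) = -d^5 + 5*d^4 + 35*d^3 - 85*d^2 - 34*d + 80
(2) = 16.5243*p^5 + 4.7124*p^4 - 31.7911*p^3 + 6.6885*p^2 + 9.511*p - 7.6167
(3) = -90*b^5 + 20*b^4 + 80*b^3 + 10*b^2 - 10*b
(4) = 3*a^3 + 3*a^2 + 3*a + 19
(5) = 1.32*u^3 + 1.82*u^2 + 1.49*u - 1.06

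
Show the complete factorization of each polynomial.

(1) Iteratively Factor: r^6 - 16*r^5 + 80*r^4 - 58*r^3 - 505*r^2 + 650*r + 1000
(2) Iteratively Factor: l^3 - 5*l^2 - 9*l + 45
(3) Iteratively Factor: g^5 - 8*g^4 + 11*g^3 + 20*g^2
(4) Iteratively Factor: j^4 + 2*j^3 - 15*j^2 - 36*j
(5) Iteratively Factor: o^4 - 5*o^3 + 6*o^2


(1) = (r + 2)*(r^5 - 18*r^4 + 116*r^3 - 290*r^2 + 75*r + 500) = (r - 5)*(r + 2)*(r^4 - 13*r^3 + 51*r^2 - 35*r - 100) = (r - 5)^2*(r + 2)*(r^3 - 8*r^2 + 11*r + 20) = (r - 5)^3*(r + 2)*(r^2 - 3*r - 4) = (r - 5)^3*(r + 1)*(r + 2)*(r - 4)
(2) = (l + 3)*(l^2 - 8*l + 15) = (l - 5)*(l + 3)*(l - 3)
(3) = (g)*(g^4 - 8*g^3 + 11*g^2 + 20*g) = g*(g - 5)*(g^3 - 3*g^2 - 4*g) = g*(g - 5)*(g + 1)*(g^2 - 4*g) = g*(g - 5)*(g - 4)*(g + 1)*(g)
(4) = (j - 4)*(j^3 + 6*j^2 + 9*j) = j*(j - 4)*(j^2 + 6*j + 9) = j*(j - 4)*(j + 3)*(j + 3)
(5) = (o)*(o^3 - 5*o^2 + 6*o) = o*(o - 3)*(o^2 - 2*o) = o^2*(o - 3)*(o - 2)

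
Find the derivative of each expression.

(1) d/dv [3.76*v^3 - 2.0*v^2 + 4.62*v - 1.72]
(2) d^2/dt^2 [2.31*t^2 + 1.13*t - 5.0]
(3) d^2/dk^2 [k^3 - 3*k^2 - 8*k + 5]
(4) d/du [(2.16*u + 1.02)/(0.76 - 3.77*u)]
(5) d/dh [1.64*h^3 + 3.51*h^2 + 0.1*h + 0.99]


(1) = 11.28*v^2 - 4.0*v + 4.62
(2) = 4.62000000000000
(3) = 6*k - 6
(4) = (20.68599*u - 4.17012)/(3.77*u - 0.76)^3
(5) = 4.92*h^2 + 7.02*h + 0.1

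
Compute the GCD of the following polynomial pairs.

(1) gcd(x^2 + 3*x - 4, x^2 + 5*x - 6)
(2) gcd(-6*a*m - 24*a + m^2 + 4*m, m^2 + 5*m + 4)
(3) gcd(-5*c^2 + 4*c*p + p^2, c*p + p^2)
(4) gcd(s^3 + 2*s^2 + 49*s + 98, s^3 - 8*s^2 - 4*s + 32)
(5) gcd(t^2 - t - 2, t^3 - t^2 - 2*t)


(1) = x - 1
(2) = gcd((-6*a + m)*(m + 4), (m + 1)*(m + 4)) = m + 4
(3) = gcd((-c + p)*(5*c + p), p*(c + p)) = 1
(4) = gcd((s + 2)*(s - 7*I)*(s + 7*I), (s - 8)*(s - 2)*(s + 2)) = s + 2
(5) = t^2 - t - 2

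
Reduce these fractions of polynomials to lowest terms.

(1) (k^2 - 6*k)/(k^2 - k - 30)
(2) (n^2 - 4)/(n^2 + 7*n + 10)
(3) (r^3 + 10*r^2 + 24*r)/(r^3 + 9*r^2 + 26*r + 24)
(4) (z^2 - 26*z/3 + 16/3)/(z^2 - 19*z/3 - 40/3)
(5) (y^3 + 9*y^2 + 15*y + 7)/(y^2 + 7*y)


(1) = k/(k + 5)
(2) = (n - 2)/(n + 5)
(3) = (r^2 + 6*r)/(r^2 + 5*r + 6)
(4) = (3*z - 2)/(3*z + 5)
(5) = (y^2 + 2*y + 1)/y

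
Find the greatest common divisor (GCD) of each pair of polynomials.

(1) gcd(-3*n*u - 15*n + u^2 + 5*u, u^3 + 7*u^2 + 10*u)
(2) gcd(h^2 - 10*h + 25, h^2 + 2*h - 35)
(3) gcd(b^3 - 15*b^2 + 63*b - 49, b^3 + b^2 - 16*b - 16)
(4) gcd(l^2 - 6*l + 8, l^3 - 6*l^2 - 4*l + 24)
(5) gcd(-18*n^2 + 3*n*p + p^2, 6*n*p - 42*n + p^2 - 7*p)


(1) = u + 5
(2) = h - 5
(3) = 1
(4) = gcd((l - 4)*(l - 2), (l - 6)*(l - 2)*(l + 2)) = l - 2
(5) = gcd((-3*n + p)*(6*n + p), (6*n + p)*(p - 7)) = 6*n + p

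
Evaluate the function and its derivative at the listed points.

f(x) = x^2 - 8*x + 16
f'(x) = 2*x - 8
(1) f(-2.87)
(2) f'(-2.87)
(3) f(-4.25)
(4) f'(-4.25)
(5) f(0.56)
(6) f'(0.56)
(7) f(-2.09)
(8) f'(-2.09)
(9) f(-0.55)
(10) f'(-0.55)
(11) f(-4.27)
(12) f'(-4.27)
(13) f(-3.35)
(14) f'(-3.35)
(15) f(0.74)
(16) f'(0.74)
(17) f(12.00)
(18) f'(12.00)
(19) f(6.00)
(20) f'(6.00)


(1) = 47.20
(2) = -13.74
(3) = 68.06
(4) = -16.50
(5) = 11.83
(6) = -6.88
(7) = 37.09
(8) = -12.18
(9) = 20.70
(10) = -9.10
(11) = 68.39
(12) = -16.54
(13) = 54.02
(14) = -14.70
(15) = 10.63
(16) = -6.52
(17) = 64.00
(18) = 16.00
(19) = 4.00
(20) = 4.00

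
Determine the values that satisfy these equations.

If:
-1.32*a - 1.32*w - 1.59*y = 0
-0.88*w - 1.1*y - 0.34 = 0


Then:
a = 0.0454545454545455*y + 0.386363636363636
w = -1.25*y - 0.386363636363636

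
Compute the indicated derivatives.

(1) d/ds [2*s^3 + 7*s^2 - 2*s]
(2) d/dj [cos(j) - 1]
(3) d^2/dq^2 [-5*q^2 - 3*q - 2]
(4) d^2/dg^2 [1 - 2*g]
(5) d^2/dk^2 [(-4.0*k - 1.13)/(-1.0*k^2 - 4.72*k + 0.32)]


(1) = 6*s^2 + 14*s - 2
(2) = -sin(j)
(3) = -10
(4) = 0
(5) = ((2.0*k + 4.72)*(4.0*k + 1.13)*(4.0*k + 9.44) - (24.0*k + 40.02)*(1.0*k^2 + 4.72*k - 0.32))/(1.0*k^2 + 4.72*k - 0.32)^3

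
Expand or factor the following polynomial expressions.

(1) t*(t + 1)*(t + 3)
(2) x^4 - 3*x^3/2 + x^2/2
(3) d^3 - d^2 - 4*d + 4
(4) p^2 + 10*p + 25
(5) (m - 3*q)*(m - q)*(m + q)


(1) = t^3 + 4*t^2 + 3*t
(2) = x^2*(x - 1)*(x - 1/2)
(3) = (d - 2)*(d - 1)*(d + 2)
(4) = (p + 5)^2
(5) = m^3 - 3*m^2*q - m*q^2 + 3*q^3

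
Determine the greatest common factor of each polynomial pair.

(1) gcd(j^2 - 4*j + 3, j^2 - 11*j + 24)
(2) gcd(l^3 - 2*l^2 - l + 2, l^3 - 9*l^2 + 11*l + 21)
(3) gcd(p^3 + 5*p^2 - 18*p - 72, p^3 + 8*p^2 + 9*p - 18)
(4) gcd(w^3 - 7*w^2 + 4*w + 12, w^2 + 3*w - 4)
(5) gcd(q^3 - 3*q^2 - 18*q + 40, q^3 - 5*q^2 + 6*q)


(1) = j - 3
(2) = l + 1
(3) = p^2 + 9*p + 18
(4) = 1
(5) = q - 2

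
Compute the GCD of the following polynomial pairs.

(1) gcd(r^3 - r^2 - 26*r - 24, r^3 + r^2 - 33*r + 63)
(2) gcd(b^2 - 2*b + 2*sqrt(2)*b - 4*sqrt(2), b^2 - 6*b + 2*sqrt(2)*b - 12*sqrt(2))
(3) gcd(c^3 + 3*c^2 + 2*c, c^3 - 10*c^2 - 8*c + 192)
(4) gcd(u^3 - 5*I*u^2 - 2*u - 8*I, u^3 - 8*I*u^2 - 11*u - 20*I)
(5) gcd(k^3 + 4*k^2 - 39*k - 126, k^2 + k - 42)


(1) = gcd((r - 6)*(r + 1)*(r + 4), (r - 3)^2*(r + 7)) = 1
(2) = b + 2*sqrt(2)
(3) = gcd(c*(c + 1)*(c + 2), (c - 8)*(c - 6)*(c + 4)) = 1
(4) = u^2 - 3*I*u + 4
(5) = gcd((k - 6)*(k + 3)*(k + 7), (k - 6)*(k + 7)) = k^2 + k - 42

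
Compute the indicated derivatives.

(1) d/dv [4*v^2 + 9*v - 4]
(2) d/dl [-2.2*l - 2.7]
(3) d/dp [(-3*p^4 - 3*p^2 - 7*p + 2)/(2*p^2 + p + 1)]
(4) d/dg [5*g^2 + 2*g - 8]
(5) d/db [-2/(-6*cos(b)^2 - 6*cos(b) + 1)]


(1) = 8*v + 9
(2) = -2.20000000000000
(3) = (-12*p^5 - 9*p^4 - 12*p^3 + 11*p^2 - 14*p - 9)/(4*p^4 + 4*p^3 + 5*p^2 + 2*p + 1)
(4) = 10*g + 2
(5) = 12*(sin(b) + sin(2*b))/(6*cos(b) + 3*cos(2*b) + 2)^2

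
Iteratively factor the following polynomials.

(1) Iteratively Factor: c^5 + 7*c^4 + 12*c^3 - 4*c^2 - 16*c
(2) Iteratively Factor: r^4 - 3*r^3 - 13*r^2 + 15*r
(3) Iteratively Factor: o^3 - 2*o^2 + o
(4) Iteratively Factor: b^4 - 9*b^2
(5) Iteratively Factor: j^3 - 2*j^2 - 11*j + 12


(1) = (c - 1)*(c^4 + 8*c^3 + 20*c^2 + 16*c) = (c - 1)*(c + 2)*(c^3 + 6*c^2 + 8*c) = (c - 1)*(c + 2)*(c + 4)*(c^2 + 2*c) = (c - 1)*(c + 2)^2*(c + 4)*(c)
(2) = (r - 1)*(r^3 - 2*r^2 - 15*r) = (r - 1)*(r + 3)*(r^2 - 5*r) = r*(r - 1)*(r + 3)*(r - 5)
(3) = (o)*(o^2 - 2*o + 1) = o*(o - 1)*(o - 1)
(4) = (b + 3)*(b^3 - 3*b^2) = b*(b + 3)*(b^2 - 3*b) = b*(b - 3)*(b + 3)*(b)
(5) = (j - 1)*(j^2 - j - 12) = (j - 4)*(j - 1)*(j + 3)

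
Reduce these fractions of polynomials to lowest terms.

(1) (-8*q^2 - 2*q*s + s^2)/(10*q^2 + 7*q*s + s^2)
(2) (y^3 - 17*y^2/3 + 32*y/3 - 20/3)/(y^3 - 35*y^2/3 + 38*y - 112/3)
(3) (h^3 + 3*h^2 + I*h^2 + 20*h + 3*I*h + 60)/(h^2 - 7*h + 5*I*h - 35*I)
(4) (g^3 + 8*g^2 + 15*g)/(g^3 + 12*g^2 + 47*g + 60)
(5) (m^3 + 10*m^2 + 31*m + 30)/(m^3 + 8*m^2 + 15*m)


(1) = (-4*q + s)/(5*q + s)
(2) = (3*y^2 - 11*y + 10)/(3*y^2 - 29*y + 56)
(3) = (h^2 + h*(3 - 4*I) - 12*I)/(h - 7)
(4) = g/(g + 4)
(5) = (m + 2)/m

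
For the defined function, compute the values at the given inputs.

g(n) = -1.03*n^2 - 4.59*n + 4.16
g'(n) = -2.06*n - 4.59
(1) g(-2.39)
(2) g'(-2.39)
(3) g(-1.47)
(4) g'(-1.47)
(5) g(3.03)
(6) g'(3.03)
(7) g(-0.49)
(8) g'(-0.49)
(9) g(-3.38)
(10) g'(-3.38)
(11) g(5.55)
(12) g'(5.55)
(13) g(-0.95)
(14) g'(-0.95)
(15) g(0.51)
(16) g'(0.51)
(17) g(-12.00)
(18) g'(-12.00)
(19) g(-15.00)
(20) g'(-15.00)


(1) = 9.25
(2) = 0.33
(3) = 8.68
(4) = -1.56
(5) = -19.20
(6) = -10.83
(7) = 6.16
(8) = -3.58
(9) = 7.91
(10) = 2.37
(11) = -53.04
(12) = -16.02
(13) = 7.59
(14) = -2.63
(15) = 1.55
(16) = -5.64
(17) = -89.08
(18) = 20.13
(19) = -158.74
(20) = 26.31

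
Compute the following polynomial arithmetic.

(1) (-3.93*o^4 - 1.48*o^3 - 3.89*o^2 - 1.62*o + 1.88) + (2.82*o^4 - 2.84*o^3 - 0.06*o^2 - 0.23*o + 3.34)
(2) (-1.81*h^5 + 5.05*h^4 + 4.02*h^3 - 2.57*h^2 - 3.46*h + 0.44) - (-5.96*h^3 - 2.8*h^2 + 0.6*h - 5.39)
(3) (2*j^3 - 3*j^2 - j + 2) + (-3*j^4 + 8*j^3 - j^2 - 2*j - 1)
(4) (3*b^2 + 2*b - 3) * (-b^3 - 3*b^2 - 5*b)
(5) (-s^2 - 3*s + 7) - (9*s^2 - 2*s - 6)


(1) = -1.11*o^4 - 4.32*o^3 - 3.95*o^2 - 1.85*o + 5.22
(2) = -1.81*h^5 + 5.05*h^4 + 9.98*h^3 + 0.23*h^2 - 4.06*h + 5.83
(3) = -3*j^4 + 10*j^3 - 4*j^2 - 3*j + 1
(4) = -3*b^5 - 11*b^4 - 18*b^3 - b^2 + 15*b
(5) = -10*s^2 - s + 13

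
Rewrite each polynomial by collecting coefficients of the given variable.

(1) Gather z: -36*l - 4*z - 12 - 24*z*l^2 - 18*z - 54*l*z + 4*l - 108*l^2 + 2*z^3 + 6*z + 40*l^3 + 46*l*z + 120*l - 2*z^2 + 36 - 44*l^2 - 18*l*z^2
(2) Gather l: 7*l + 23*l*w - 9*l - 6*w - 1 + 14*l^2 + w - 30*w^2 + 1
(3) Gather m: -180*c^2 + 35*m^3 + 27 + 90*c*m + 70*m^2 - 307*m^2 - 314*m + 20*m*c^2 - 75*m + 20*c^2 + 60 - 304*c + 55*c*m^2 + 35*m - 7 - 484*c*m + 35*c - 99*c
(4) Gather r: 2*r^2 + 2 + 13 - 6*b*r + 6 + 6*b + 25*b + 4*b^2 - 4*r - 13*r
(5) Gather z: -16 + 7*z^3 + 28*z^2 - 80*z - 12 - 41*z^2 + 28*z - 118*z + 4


(1) = 40*l^3 - 152*l^2 + 88*l + 2*z^3 + z^2*(-18*l - 2) + z*(-24*l^2 - 8*l - 16) + 24
(2) = 14*l^2 + l*(23*w - 2) - 30*w^2 - 5*w
(3) = -160*c^2 - 368*c + 35*m^3 + m^2*(55*c - 237) + m*(20*c^2 - 394*c - 354) + 80
(4) = 4*b^2 + 31*b + 2*r^2 + r*(-6*b - 17) + 21
(5) = 7*z^3 - 13*z^2 - 170*z - 24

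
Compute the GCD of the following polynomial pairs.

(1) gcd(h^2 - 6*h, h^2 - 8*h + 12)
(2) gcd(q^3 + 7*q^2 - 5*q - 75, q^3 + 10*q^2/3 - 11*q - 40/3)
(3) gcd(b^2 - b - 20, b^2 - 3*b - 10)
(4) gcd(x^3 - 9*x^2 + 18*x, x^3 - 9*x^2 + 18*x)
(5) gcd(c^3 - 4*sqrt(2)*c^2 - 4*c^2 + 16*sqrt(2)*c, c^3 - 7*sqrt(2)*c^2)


(1) = h - 6
(2) = q + 5
(3) = b - 5
(4) = x^3 - 9*x^2 + 18*x
(5) = c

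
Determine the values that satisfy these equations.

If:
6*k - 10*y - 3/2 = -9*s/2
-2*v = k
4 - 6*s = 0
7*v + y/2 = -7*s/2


Then:
k = 289/384
s = 2/3
v = -289/768
y = 77/128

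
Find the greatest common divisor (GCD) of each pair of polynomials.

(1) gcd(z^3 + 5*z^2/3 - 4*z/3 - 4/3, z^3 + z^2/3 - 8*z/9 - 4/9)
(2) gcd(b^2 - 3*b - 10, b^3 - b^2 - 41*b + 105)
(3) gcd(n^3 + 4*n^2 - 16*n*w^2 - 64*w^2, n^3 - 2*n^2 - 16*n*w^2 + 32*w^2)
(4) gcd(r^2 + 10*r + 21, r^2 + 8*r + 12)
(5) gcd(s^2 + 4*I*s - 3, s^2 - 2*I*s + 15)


(1) = gcd((z - 1)*(z + 2/3)*(z + 2), (z - 1)*(z + 2/3)^2) = z^2 - z/3 - 2/3
(2) = gcd((b - 5)*(b + 2), (b - 5)*(b - 3)*(b + 7)) = b - 5
(3) = gcd((n + 4)*(n - 4*w)*(n + 4*w), (n - 2)*(n - 4*w)*(n + 4*w)) = -n^2 + 16*w^2
(4) = gcd((r + 3)*(r + 7), (r + 2)*(r + 6)) = 1
(5) = gcd((s + I)*(s + 3*I), (s - 5*I)*(s + 3*I)) = s + 3*I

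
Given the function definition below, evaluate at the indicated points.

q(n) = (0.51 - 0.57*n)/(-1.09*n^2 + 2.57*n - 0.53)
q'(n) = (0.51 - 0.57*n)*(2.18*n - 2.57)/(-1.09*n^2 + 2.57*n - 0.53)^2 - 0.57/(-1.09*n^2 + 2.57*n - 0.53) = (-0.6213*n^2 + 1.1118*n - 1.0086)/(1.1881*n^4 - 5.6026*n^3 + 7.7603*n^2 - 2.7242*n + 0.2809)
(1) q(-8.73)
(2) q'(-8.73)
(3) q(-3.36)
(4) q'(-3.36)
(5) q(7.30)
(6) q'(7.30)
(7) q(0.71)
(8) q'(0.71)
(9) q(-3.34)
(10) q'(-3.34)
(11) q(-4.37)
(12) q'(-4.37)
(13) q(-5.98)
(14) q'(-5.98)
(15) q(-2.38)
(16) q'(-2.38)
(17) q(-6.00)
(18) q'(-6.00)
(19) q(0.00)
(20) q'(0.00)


(1) = -0.05
(2) = -0.01
(3) = -0.11
(4) = -0.03
(5) = 0.09
(6) = -0.02
(7) = 0.14
(8) = -0.96
(9) = -0.11
(10) = -0.03
(11) = -0.09
(12) = -0.02
(13) = -0.07
(14) = -0.01
(15) = -0.15
(16) = -0.04
(17) = -0.07
(18) = -0.01
(19) = -0.96
(20) = -3.59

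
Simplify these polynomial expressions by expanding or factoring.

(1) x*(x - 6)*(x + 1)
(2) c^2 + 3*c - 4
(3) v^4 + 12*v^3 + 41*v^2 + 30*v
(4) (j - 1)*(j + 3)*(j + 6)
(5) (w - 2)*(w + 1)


(1) = x^3 - 5*x^2 - 6*x
(2) = (c - 1)*(c + 4)
(3) = v*(v + 1)*(v + 5)*(v + 6)
(4) = j^3 + 8*j^2 + 9*j - 18
(5) = w^2 - w - 2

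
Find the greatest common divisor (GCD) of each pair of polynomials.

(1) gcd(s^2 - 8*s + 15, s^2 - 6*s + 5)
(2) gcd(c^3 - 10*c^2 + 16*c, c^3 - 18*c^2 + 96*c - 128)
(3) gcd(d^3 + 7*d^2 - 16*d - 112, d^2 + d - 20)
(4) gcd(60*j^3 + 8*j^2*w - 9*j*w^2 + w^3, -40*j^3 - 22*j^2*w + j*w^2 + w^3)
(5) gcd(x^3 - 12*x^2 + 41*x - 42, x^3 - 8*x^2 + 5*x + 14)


(1) = gcd((s - 5)*(s - 3), (s - 5)*(s - 1)) = s - 5
(2) = gcd(c*(c - 8)*(c - 2), (c - 8)^2*(c - 2)) = c^2 - 10*c + 16
(3) = d - 4
(4) = gcd((-6*j + w)*(-5*j + w)*(2*j + w), (-5*j + w)*(2*j + w)*(4*j + w)) = -10*j^2 - 3*j*w + w^2
(5) = gcd((x - 7)*(x - 3)*(x - 2), (x - 7)*(x - 2)*(x + 1)) = x^2 - 9*x + 14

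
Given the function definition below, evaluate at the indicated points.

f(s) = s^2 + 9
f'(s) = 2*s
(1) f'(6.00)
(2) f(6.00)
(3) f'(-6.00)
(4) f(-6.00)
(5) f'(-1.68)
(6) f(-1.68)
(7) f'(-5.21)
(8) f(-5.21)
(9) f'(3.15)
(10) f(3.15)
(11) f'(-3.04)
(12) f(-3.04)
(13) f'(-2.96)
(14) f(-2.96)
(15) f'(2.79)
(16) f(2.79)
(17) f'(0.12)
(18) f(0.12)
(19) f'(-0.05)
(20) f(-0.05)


(1) = 12.00
(2) = 45.00
(3) = -12.00
(4) = 45.00
(5) = -3.36
(6) = 11.82
(7) = -10.42
(8) = 36.14
(9) = 6.30
(10) = 18.92
(11) = -6.08
(12) = 18.24
(13) = -5.92
(14) = 17.76
(15) = 5.58
(16) = 16.78
(17) = 0.24
(18) = 9.01
(19) = -0.10
(20) = 9.00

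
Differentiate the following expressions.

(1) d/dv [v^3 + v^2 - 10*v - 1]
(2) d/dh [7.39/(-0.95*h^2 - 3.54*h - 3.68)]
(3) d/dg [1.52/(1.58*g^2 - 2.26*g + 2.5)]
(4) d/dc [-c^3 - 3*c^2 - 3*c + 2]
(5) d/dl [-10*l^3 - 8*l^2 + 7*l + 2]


(1) = 3*v^2 + 2*v - 10
(2) = (14.041*h + 26.1606)/(0.95*h^2 + 3.54*h + 3.68)^2
(3) = (3.4352 - 4.8032*g)/(1.58*g^2 - 2.26*g + 2.5)^2
(4) = -3*c^2 - 6*c - 3
(5) = -30*l^2 - 16*l + 7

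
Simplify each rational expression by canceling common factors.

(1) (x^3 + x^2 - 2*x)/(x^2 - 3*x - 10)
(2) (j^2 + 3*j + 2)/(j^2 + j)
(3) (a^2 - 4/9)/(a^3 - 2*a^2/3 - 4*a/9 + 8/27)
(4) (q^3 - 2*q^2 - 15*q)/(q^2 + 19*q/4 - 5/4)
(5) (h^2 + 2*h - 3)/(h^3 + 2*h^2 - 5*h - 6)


(1) = (x^2 - x)/(x - 5)
(2) = (j + 2)/j
(3) = 3/(3*a - 2)
(4) = (4*q^3 - 8*q^2 - 60*q)/(4*q^2 + 19*q - 5)
(5) = (h - 1)/(h^2 - h - 2)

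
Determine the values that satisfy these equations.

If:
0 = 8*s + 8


Then:
s = -1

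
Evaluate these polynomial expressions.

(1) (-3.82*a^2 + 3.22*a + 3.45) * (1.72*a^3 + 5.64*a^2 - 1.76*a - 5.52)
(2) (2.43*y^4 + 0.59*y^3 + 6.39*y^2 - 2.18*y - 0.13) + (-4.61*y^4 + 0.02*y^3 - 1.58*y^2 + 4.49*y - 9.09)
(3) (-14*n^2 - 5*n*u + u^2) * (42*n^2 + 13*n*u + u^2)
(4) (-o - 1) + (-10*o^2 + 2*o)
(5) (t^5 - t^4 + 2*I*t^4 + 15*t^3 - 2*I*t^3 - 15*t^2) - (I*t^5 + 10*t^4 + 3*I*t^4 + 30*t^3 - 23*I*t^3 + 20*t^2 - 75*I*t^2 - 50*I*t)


(1) = -6.5704*a^5 - 16.0064*a^4 + 30.818*a^3 + 34.8772*a^2 - 23.8464*a - 19.044
(2) = -2.18*y^4 + 0.61*y^3 + 4.81*y^2 + 2.31*y - 9.22
(3) = -588*n^4 - 392*n^3*u - 37*n^2*u^2 + 8*n*u^3 + u^4
(4) = -10*o^2 + o - 1
(5) = t^5 - I*t^5 - 11*t^4 - I*t^4 - 15*t^3 + 21*I*t^3 - 35*t^2 + 75*I*t^2 + 50*I*t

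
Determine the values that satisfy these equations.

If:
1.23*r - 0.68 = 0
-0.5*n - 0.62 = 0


Then:
n = -1.24
r = 0.55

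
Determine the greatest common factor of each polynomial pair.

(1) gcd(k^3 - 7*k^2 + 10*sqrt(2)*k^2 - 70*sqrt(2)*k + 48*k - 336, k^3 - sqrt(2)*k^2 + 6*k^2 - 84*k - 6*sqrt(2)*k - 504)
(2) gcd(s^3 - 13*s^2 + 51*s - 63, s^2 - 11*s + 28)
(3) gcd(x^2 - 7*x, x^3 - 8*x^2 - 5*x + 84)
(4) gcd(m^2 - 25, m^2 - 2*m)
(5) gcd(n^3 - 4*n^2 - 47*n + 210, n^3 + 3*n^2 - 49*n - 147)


(1) = k + 6*sqrt(2)
(2) = gcd((s - 7)*(s - 3)^2, (s - 7)*(s - 4)) = s - 7
(3) = x - 7
(4) = gcd((m - 5)*(m + 5), m*(m - 2)) = 1
(5) = n + 7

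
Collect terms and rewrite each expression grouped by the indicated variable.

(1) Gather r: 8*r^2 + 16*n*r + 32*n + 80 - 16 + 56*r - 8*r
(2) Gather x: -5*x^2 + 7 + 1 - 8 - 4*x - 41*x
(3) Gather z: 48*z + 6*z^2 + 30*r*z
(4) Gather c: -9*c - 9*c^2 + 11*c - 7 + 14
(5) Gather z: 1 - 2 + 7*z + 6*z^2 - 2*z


(1) = 32*n + 8*r^2 + r*(16*n + 48) + 64
(2) = -5*x^2 - 45*x
(3) = 6*z^2 + z*(30*r + 48)
(4) = -9*c^2 + 2*c + 7
(5) = 6*z^2 + 5*z - 1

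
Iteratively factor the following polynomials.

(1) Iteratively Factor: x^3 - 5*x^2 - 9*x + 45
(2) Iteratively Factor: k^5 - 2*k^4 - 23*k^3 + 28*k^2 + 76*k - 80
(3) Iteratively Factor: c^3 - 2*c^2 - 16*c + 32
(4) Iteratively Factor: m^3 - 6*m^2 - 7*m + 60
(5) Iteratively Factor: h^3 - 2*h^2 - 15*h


(1) = (x - 3)*(x^2 - 2*x - 15) = (x - 5)*(x - 3)*(x + 3)
(2) = (k - 1)*(k^4 - k^3 - 24*k^2 + 4*k + 80) = (k - 1)*(k + 4)*(k^3 - 5*k^2 - 4*k + 20) = (k - 1)*(k + 2)*(k + 4)*(k^2 - 7*k + 10) = (k - 5)*(k - 1)*(k + 2)*(k + 4)*(k - 2)
(3) = (c + 4)*(c^2 - 6*c + 8) = (c - 2)*(c + 4)*(c - 4)
(4) = (m - 5)*(m^2 - m - 12) = (m - 5)*(m - 4)*(m + 3)
(5) = (h + 3)*(h^2 - 5*h) = h*(h + 3)*(h - 5)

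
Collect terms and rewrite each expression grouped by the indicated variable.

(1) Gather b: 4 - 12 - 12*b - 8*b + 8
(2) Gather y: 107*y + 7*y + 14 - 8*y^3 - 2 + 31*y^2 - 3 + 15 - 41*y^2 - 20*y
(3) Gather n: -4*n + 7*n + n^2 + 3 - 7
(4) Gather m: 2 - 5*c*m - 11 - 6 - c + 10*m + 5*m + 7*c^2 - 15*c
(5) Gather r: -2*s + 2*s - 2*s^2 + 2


(1) = -20*b
(2) = -8*y^3 - 10*y^2 + 94*y + 24
(3) = n^2 + 3*n - 4
(4) = 7*c^2 - 16*c + m*(15 - 5*c) - 15
(5) = 2 - 2*s^2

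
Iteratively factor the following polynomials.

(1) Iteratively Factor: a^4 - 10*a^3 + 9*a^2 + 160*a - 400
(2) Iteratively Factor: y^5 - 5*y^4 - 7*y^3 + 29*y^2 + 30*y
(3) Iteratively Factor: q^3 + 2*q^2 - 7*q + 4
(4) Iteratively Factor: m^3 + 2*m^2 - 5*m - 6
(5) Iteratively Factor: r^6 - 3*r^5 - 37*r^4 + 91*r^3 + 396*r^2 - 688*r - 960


(1) = (a - 5)*(a^3 - 5*a^2 - 16*a + 80) = (a - 5)*(a - 4)*(a^2 - a - 20) = (a - 5)^2*(a - 4)*(a + 4)
(2) = (y)*(y^4 - 5*y^3 - 7*y^2 + 29*y + 30) = y*(y - 3)*(y^3 - 2*y^2 - 13*y - 10) = y*(y - 5)*(y - 3)*(y^2 + 3*y + 2) = y*(y - 5)*(y - 3)*(y + 1)*(y + 2)
(3) = (q + 4)*(q^2 - 2*q + 1) = (q - 1)*(q + 4)*(q - 1)
(4) = (m + 3)*(m^2 - m - 2) = (m + 1)*(m + 3)*(m - 2)
(5) = (r - 3)*(r^5 - 37*r^3 - 20*r^2 + 336*r + 320) = (r - 3)*(r + 4)*(r^4 - 4*r^3 - 21*r^2 + 64*r + 80) = (r - 3)*(r + 1)*(r + 4)*(r^3 - 5*r^2 - 16*r + 80) = (r - 4)*(r - 3)*(r + 1)*(r + 4)*(r^2 - r - 20) = (r - 5)*(r - 4)*(r - 3)*(r + 1)*(r + 4)*(r + 4)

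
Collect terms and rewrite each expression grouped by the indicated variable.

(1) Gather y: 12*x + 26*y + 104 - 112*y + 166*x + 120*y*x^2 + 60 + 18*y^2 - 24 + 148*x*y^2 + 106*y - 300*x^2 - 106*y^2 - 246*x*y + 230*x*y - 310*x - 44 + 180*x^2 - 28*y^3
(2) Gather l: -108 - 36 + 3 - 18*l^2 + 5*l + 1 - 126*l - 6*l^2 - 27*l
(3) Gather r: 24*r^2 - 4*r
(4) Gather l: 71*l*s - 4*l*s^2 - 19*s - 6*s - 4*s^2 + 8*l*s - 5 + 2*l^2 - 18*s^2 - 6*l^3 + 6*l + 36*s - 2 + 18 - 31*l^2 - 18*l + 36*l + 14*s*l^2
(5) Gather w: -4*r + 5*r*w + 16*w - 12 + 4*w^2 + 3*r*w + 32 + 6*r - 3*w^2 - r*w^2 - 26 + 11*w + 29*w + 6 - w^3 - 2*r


(1) = -120*x^2 - 132*x - 28*y^3 + y^2*(148*x - 88) + y*(120*x^2 - 16*x + 20) + 96
(2) = -24*l^2 - 148*l - 140
(3) = 24*r^2 - 4*r
(4) = -6*l^3 + l^2*(14*s - 29) + l*(-4*s^2 + 79*s + 24) - 22*s^2 + 11*s + 11
(5) = -w^3 + w^2*(1 - r) + w*(8*r + 56)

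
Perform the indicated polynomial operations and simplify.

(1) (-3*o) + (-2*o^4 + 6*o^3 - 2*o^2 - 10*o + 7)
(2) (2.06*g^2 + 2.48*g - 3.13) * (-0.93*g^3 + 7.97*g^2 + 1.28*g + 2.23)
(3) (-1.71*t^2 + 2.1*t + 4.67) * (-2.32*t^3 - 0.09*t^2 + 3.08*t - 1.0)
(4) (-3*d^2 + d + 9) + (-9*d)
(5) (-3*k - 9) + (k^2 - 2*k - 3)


(1) = -2*o^4 + 6*o^3 - 2*o^2 - 13*o + 7
(2) = -1.9158*g^5 + 14.1118*g^4 + 25.3133*g^3 - 17.1779*g^2 + 1.524*g - 6.9799
(3) = 3.9672*t^5 - 4.7181*t^4 - 16.2902*t^3 + 7.7577*t^2 + 12.2836*t - 4.67
(4) = -3*d^2 - 8*d + 9
(5) = k^2 - 5*k - 12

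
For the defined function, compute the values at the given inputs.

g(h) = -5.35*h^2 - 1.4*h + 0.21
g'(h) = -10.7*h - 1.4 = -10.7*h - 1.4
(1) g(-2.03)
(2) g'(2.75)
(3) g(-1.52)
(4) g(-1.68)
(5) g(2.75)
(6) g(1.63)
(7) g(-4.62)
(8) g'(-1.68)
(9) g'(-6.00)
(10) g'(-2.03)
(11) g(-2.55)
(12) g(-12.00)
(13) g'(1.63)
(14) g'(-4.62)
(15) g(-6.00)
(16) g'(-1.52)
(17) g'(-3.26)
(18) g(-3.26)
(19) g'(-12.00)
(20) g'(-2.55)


(1) = -18.99
(2) = -30.82
(3) = -10.02
(4) = -12.54
(5) = -44.10
(6) = -16.29
(7) = -107.51
(8) = 16.58
(9) = 62.80
(10) = 20.32
(11) = -31.01
(12) = -753.39
(13) = -18.84
(14) = 48.03
(15) = -183.99
(16) = 14.86
(17) = 33.48
(18) = -52.08
(19) = 127.00
(20) = 25.88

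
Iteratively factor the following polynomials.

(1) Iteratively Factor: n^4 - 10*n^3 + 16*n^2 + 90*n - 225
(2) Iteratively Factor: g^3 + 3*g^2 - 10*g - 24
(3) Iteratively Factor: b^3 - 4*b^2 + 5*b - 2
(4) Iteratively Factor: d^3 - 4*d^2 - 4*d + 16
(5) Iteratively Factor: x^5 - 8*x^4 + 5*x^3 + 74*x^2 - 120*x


(1) = (n + 3)*(n^3 - 13*n^2 + 55*n - 75) = (n - 5)*(n + 3)*(n^2 - 8*n + 15) = (n - 5)*(n - 3)*(n + 3)*(n - 5)
(2) = (g + 4)*(g^2 - g - 6) = (g - 3)*(g + 4)*(g + 2)
(3) = (b - 2)*(b^2 - 2*b + 1) = (b - 2)*(b - 1)*(b - 1)
(4) = (d + 2)*(d^2 - 6*d + 8) = (d - 4)*(d + 2)*(d - 2)
(5) = (x - 5)*(x^4 - 3*x^3 - 10*x^2 + 24*x) = x*(x - 5)*(x^3 - 3*x^2 - 10*x + 24) = x*(x - 5)*(x - 4)*(x^2 + x - 6) = x*(x - 5)*(x - 4)*(x - 2)*(x + 3)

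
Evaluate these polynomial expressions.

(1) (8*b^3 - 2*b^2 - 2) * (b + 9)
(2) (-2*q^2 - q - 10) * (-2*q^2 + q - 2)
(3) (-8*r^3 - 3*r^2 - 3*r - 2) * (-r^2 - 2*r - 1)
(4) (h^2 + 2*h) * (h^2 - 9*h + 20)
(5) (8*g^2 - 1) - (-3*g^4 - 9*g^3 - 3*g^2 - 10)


(1) = 8*b^4 + 70*b^3 - 18*b^2 - 2*b - 18
(2) = 4*q^4 + 23*q^2 - 8*q + 20
(3) = 8*r^5 + 19*r^4 + 17*r^3 + 11*r^2 + 7*r + 2
(4) = h^4 - 7*h^3 + 2*h^2 + 40*h
(5) = 3*g^4 + 9*g^3 + 11*g^2 + 9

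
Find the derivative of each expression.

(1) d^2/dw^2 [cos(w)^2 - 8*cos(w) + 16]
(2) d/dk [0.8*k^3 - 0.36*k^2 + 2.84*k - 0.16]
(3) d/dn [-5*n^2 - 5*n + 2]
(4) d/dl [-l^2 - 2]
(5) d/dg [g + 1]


(1) = 8*cos(w) - 2*cos(2*w)
(2) = 2.4*k^2 - 0.72*k + 2.84
(3) = -10*n - 5
(4) = -2*l
(5) = 1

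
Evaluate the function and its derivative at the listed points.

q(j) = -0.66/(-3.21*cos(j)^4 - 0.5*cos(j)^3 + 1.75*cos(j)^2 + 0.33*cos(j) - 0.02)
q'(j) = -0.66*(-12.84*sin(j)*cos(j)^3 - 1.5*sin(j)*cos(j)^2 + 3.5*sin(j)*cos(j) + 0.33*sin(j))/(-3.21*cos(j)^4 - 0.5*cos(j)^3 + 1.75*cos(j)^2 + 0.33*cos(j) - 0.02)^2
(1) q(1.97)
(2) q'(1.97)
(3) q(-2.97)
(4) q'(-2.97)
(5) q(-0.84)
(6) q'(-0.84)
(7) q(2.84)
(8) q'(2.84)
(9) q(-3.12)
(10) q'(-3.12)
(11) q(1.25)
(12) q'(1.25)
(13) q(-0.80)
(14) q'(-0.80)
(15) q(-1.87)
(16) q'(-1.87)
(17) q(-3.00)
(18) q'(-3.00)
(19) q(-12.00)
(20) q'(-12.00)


(1) = -9.14
(2) = 58.66
(3) = 0.55
(4) = 0.61
(5) = -3.40
(6) = -23.74
(7) = 0.68
(8) = -1.41
(9) = 0.50
(10) = 0.07
(11) = -3.13
(12) = -12.45
(13) = -4.93
(14) = -60.74
(15) = -28.27
(16) = -582.10
(17) = 0.54
(18) = 0.48
(19) = 1.56
(20) = 10.86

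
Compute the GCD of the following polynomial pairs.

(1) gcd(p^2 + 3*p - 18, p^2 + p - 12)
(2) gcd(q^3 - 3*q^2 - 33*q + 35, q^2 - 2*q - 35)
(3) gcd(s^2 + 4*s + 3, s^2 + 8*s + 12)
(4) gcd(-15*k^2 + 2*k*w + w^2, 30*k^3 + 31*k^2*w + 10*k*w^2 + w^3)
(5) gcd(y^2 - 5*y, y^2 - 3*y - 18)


(1) = p - 3
(2) = gcd((q - 7)*(q - 1)*(q + 5), (q - 7)*(q + 5)) = q^2 - 2*q - 35
(3) = gcd((s + 1)*(s + 3), (s + 2)*(s + 6)) = 1
(4) = 5*k + w
(5) = gcd(y*(y - 5), (y - 6)*(y + 3)) = 1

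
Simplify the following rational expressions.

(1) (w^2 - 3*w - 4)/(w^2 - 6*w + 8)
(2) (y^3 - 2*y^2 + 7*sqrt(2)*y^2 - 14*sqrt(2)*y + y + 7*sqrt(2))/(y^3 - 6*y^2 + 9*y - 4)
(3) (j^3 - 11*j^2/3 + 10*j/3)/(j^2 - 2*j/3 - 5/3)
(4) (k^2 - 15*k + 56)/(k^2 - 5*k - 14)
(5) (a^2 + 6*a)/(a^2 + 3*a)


(1) = (w + 1)/(w - 2)
(2) = (y + 7*sqrt(2))/(y - 4)
(3) = (j^2 - 2*j)/(j + 1)
(4) = (k - 8)/(k + 2)
(5) = (a + 6)/(a + 3)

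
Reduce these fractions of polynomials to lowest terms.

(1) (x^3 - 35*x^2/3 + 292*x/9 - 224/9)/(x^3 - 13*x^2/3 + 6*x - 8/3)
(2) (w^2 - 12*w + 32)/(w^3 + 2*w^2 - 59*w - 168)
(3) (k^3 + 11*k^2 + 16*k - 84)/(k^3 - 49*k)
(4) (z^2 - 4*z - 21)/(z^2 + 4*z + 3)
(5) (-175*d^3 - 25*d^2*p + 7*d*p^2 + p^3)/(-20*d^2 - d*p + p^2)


(1) = (3*x^2 - 31*x + 56)/(3*x^2 - 9*x + 6)
(2) = (w - 4)/(w^2 + 10*w + 21)
(3) = (k^2 + 4*k - 12)/(k^2 - 7*k)
(4) = (z - 7)/(z + 1)
(5) = (35*d^2 + 12*d*p + p^2)/(4*d + p)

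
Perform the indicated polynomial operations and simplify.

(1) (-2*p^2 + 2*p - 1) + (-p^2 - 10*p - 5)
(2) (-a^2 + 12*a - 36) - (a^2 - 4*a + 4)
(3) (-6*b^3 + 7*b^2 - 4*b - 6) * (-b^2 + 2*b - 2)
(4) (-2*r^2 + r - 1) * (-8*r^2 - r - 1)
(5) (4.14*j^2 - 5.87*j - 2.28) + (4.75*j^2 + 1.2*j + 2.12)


(1) = -3*p^2 - 8*p - 6
(2) = -2*a^2 + 16*a - 40
(3) = 6*b^5 - 19*b^4 + 30*b^3 - 16*b^2 - 4*b + 12
(4) = 16*r^4 - 6*r^3 + 9*r^2 + 1
(5) = 8.89*j^2 - 4.67*j - 0.16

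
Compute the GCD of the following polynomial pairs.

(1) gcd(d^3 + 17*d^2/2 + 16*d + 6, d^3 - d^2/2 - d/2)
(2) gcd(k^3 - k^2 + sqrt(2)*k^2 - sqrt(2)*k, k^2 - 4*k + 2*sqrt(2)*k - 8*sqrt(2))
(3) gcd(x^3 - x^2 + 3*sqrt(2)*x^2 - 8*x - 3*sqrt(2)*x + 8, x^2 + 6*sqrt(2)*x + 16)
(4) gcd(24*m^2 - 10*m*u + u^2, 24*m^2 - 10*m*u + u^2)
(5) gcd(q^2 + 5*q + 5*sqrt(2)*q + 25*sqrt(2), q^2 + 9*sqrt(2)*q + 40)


(1) = gcd((d + 1/2)*(d + 2)*(d + 6), d*(d - 1)*(d + 1/2)) = d + 1/2
(2) = 1
(3) = x + 4*sqrt(2)
(4) = 24*m^2 - 10*m*u + u^2
(5) = gcd((q + 5)*(q + 5*sqrt(2)), (q + 4*sqrt(2))*(q + 5*sqrt(2))) = q + 5*sqrt(2)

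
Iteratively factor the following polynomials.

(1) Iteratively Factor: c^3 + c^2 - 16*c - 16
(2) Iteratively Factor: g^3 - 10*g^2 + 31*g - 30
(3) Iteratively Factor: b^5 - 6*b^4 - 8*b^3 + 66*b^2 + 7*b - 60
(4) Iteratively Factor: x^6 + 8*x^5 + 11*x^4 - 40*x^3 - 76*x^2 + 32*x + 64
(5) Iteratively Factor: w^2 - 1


(1) = (c + 4)*(c^2 - 3*c - 4) = (c + 1)*(c + 4)*(c - 4)
(2) = (g - 5)*(g^2 - 5*g + 6) = (g - 5)*(g - 2)*(g - 3)
(3) = (b + 3)*(b^4 - 9*b^3 + 19*b^2 + 9*b - 20) = (b - 1)*(b + 3)*(b^3 - 8*b^2 + 11*b + 20) = (b - 4)*(b - 1)*(b + 3)*(b^2 - 4*b - 5) = (b - 4)*(b - 1)*(b + 1)*(b + 3)*(b - 5)
(4) = (x - 2)*(x^5 + 10*x^4 + 31*x^3 + 22*x^2 - 32*x - 32) = (x - 2)*(x + 4)*(x^4 + 6*x^3 + 7*x^2 - 6*x - 8) = (x - 2)*(x + 2)*(x + 4)*(x^3 + 4*x^2 - x - 4) = (x - 2)*(x - 1)*(x + 2)*(x + 4)*(x^2 + 5*x + 4) = (x - 2)*(x - 1)*(x + 2)*(x + 4)^2*(x + 1)
(5) = (w + 1)*(w - 1)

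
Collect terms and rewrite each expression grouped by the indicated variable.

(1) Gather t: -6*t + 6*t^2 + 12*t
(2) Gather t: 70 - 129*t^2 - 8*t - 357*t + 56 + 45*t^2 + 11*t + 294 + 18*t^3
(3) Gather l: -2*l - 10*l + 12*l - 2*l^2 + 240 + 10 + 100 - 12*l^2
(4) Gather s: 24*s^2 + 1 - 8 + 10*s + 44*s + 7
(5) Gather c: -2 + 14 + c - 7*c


(1) = 6*t^2 + 6*t
(2) = 18*t^3 - 84*t^2 - 354*t + 420
(3) = 350 - 14*l^2
(4) = 24*s^2 + 54*s
(5) = 12 - 6*c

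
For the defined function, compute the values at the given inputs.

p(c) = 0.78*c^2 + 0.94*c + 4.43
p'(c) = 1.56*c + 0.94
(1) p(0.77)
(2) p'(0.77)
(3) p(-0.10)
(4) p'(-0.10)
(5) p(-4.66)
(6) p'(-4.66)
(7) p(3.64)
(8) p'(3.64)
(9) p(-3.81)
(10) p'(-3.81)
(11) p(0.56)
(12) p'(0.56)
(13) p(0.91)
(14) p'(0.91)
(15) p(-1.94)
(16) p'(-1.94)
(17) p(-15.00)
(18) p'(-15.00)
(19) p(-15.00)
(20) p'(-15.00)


(1) = 5.62
(2) = 2.14
(3) = 4.34
(4) = 0.78
(5) = 16.99
(6) = -6.33
(7) = 18.19
(8) = 6.62
(9) = 12.17
(10) = -5.00
(11) = 5.20
(12) = 1.81
(13) = 5.93
(14) = 2.36
(15) = 5.54
(16) = -2.09
(17) = 165.83
(18) = -22.46
(19) = 165.83
(20) = -22.46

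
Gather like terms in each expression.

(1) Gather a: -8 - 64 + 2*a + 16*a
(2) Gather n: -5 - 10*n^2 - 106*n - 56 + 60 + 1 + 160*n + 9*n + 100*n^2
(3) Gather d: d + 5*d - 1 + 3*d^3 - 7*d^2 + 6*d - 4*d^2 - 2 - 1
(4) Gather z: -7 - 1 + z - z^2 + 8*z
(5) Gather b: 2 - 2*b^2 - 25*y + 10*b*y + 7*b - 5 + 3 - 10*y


(1) = 18*a - 72
(2) = 90*n^2 + 63*n
(3) = 3*d^3 - 11*d^2 + 12*d - 4
(4) = -z^2 + 9*z - 8
(5) = -2*b^2 + b*(10*y + 7) - 35*y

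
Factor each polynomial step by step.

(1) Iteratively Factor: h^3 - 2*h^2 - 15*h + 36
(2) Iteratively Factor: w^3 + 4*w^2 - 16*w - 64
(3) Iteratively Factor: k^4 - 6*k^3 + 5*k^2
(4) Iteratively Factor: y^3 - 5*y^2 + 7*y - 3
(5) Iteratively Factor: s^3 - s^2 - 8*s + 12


(1) = (h + 4)*(h^2 - 6*h + 9) = (h - 3)*(h + 4)*(h - 3)
(2) = (w + 4)*(w^2 - 16) = (w - 4)*(w + 4)*(w + 4)
(3) = (k)*(k^3 - 6*k^2 + 5*k) = k*(k - 5)*(k^2 - k) = k^2*(k - 5)*(k - 1)
(4) = (y - 1)*(y^2 - 4*y + 3) = (y - 3)*(y - 1)*(y - 1)
(5) = (s + 3)*(s^2 - 4*s + 4) = (s - 2)*(s + 3)*(s - 2)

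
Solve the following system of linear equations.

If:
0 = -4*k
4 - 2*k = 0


Then:
No Solution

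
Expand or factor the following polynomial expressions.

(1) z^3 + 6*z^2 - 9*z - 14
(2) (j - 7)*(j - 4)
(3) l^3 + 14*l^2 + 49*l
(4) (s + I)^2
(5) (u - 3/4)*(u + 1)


(1) = (z - 2)*(z + 1)*(z + 7)
(2) = j^2 - 11*j + 28
(3) = l*(l + 7)^2
(4) = s^2 + 2*I*s - 1
(5) = u^2 + u/4 - 3/4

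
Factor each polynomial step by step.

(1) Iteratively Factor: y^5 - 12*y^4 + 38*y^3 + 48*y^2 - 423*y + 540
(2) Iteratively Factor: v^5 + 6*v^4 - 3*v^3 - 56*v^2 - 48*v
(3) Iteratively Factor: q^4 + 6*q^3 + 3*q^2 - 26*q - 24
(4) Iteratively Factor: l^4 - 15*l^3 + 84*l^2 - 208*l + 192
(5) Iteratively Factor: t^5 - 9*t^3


(1) = (y + 3)*(y^4 - 15*y^3 + 83*y^2 - 201*y + 180) = (y - 5)*(y + 3)*(y^3 - 10*y^2 + 33*y - 36) = (y - 5)*(y - 3)*(y + 3)*(y^2 - 7*y + 12) = (y - 5)*(y - 3)^2*(y + 3)*(y - 4)
(2) = (v + 4)*(v^4 + 2*v^3 - 11*v^2 - 12*v) = v*(v + 4)*(v^3 + 2*v^2 - 11*v - 12) = v*(v - 3)*(v + 4)*(v^2 + 5*v + 4) = v*(v - 3)*(v + 4)^2*(v + 1)
(3) = (q - 2)*(q^3 + 8*q^2 + 19*q + 12) = (q - 2)*(q + 1)*(q^2 + 7*q + 12) = (q - 2)*(q + 1)*(q + 3)*(q + 4)
(4) = (l - 3)*(l^3 - 12*l^2 + 48*l - 64) = (l - 4)*(l - 3)*(l^2 - 8*l + 16) = (l - 4)^2*(l - 3)*(l - 4)
(5) = (t)*(t^4 - 9*t^2) = t*(t + 3)*(t^3 - 3*t^2) = t^2*(t + 3)*(t^2 - 3*t) = t^3*(t + 3)*(t - 3)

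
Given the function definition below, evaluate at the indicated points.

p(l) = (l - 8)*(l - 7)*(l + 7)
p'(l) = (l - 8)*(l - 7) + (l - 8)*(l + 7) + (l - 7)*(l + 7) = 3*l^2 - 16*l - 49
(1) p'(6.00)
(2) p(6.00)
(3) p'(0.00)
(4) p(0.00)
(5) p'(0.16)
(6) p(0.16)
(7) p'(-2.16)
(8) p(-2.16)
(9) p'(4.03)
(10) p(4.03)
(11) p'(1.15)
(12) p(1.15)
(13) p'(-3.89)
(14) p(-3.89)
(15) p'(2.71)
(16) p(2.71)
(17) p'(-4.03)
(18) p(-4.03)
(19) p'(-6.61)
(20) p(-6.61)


(1) = -37.00
(2) = 26.00
(3) = -49.00
(4) = 392.00
(5) = -51.48
(6) = 383.96
(7) = -0.44
(8) = 450.44
(9) = -64.76
(10) = 130.05
(11) = -63.43
(12) = 326.59
(13) = 58.64
(14) = 402.69
(15) = -70.33
(16) = 220.36
(17) = 64.20
(18) = 394.09
(19) = 187.84
(20) = 77.55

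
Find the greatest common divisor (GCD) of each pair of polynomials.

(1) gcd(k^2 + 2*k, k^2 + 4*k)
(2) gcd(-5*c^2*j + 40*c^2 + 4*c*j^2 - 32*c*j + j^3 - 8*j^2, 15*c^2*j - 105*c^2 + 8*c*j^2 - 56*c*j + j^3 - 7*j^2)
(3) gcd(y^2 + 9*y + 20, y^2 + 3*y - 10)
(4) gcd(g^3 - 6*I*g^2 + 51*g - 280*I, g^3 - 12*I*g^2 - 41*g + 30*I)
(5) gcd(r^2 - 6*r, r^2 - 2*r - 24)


(1) = gcd(k*(k + 2), k*(k + 4)) = k
(2) = 5*c + j
(3) = y + 5
(4) = g - 5*I
(5) = gcd(r*(r - 6), (r - 6)*(r + 4)) = r - 6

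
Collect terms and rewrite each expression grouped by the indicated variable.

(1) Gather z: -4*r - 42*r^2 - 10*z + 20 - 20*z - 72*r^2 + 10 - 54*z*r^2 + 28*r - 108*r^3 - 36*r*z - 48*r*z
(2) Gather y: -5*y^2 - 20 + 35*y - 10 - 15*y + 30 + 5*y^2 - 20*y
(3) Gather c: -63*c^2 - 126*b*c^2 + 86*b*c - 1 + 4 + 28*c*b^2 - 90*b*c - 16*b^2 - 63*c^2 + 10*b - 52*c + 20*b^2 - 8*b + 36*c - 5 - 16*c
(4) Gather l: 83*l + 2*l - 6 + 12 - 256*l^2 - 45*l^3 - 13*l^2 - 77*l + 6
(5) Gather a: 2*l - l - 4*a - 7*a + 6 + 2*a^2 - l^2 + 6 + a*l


(1) = -108*r^3 - 114*r^2 + 24*r + z*(-54*r^2 - 84*r - 30) + 30
(2) = 0
(3) = 4*b^2 + 2*b + c^2*(-126*b - 126) + c*(28*b^2 - 4*b - 32) - 2
(4) = -45*l^3 - 269*l^2 + 8*l + 12
(5) = 2*a^2 + a*(l - 11) - l^2 + l + 12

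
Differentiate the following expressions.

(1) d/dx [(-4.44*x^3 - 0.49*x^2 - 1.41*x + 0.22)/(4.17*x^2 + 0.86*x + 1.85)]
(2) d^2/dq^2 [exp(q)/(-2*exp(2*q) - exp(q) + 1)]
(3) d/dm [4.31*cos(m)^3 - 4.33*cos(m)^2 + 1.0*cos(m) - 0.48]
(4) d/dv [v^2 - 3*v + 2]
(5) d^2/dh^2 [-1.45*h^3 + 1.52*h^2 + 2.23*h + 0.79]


(1) = (-18.5148*x^4 - 7.6368*x^3 - 19.1837*x^2 - 3.6478*x - 2.7977)/(17.3889*x^4 + 7.1724*x^3 + 16.1686*x^2 + 3.182*x + 3.4225)
(2) = (-2*(4*exp(q) + 1)^2*exp(2*q) + (16*exp(q) + 3)*(2*exp(2*q) + exp(q) - 1)*exp(q) - (2*exp(2*q) + exp(q) - 1)^2)*exp(q)/(2*exp(2*q) + exp(q) - 1)^3
(3) = (-12.93*cos(m)^2 + 8.66*cos(m) - 1.0)*sin(m)
(4) = 2*v - 3
(5) = 3.04 - 8.7*h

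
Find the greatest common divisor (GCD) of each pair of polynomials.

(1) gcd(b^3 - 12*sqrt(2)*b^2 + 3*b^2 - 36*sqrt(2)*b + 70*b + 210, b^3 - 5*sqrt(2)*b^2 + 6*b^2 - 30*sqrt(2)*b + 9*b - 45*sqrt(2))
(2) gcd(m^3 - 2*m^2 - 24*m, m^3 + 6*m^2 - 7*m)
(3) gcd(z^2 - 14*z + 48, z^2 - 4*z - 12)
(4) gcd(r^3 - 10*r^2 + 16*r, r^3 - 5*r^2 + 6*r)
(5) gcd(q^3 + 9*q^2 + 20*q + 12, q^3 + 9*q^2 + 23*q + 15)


(1) = b^2 + b*(3 - 5*sqrt(2)) - 15*sqrt(2)
(2) = gcd(m*(m - 6)*(m + 4), m*(m - 1)*(m + 7)) = m
(3) = z - 6
(4) = r^2 - 2*r
(5) = q + 1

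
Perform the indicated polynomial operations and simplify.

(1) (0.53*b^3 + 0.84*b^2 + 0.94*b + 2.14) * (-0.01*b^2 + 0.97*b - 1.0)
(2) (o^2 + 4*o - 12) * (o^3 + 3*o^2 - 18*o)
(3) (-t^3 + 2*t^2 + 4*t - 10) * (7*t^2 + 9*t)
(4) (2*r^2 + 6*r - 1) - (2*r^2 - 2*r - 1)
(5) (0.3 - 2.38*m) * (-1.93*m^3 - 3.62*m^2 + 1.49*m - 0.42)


(1) = -0.0053*b^5 + 0.5057*b^4 + 0.2754*b^3 + 0.0504*b^2 + 1.1358*b - 2.14
(2) = o^5 + 7*o^4 - 18*o^3 - 108*o^2 + 216*o
(3) = -7*t^5 + 5*t^4 + 46*t^3 - 34*t^2 - 90*t
(4) = 8*r
(5) = 4.5934*m^4 + 8.0366*m^3 - 4.6322*m^2 + 1.4466*m - 0.126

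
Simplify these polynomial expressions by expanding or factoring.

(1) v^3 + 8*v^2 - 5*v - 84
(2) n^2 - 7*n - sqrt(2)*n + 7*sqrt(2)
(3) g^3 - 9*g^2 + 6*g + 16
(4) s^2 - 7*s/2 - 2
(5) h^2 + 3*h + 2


(1) = (v - 3)*(v + 4)*(v + 7)
(2) = (n - 7)*(n - sqrt(2))
(3) = (g - 8)*(g - 2)*(g + 1)
(4) = (s - 4)*(s + 1/2)
(5) = (h + 1)*(h + 2)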